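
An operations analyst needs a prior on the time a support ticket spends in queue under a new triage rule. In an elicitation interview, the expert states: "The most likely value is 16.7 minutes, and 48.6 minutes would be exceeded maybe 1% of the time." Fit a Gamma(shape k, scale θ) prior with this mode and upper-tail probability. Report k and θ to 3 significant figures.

Gamma(k,θ) with k>1 has mode (k−1)θ, so θ = 16.7/(k−1).
Need P(X < 48.6) = 0.99 with θ tied to k this way. Start at k = 2, θ = 16.7: P(X<48.6) ≈ 0.787.
Too low — raise k to concentrate. Iterating converges to k ≈ 4.97.
Then θ = 16.7/(4.97−1) ≈ 4.2.

k ≈ 4.97, θ ≈ 4.2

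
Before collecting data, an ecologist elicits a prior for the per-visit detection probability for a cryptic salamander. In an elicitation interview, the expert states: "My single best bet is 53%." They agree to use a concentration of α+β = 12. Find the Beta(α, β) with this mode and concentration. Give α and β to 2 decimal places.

For α,β > 1 the Beta mode is (α−1)/(α+β−2). With α+β = 12, the mode is (α−1)/10.
Set (α−1)/10 = 0.53 → α = 1 + 0.53·10 = 6.30.
β = 12 − α = 5.70.

α = 6.30, β = 5.70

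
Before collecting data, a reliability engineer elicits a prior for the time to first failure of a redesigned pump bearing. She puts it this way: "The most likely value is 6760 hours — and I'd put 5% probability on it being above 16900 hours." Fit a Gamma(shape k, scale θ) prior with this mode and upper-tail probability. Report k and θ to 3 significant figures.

k ≈ 4.23, θ ≈ 2090

Gamma(k,θ) with k>1 has mode (k−1)θ, so θ = 6760/(k−1).
Need P(X < 16900) = 0.95 with θ tied to k this way. Start at k = 2, θ = 6760: P(X<16900) ≈ 0.713.
Too low — raise k to concentrate. Iterating converges to k ≈ 4.23.
Then θ = 6760/(4.23−1) ≈ 2090.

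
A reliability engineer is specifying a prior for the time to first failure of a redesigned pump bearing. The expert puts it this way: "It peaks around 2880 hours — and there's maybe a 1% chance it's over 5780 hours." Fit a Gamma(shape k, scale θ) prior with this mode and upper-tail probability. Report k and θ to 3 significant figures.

Gamma(k,θ) with k>1 has mode (k−1)θ, so θ = 2880/(k−1).
Need P(X < 5780) = 0.99 with θ tied to k this way. Start at k = 2, θ = 2880: P(X<5780) ≈ 0.596.
Too low — raise k to concentrate. Iterating converges to k ≈ 11.1.
Then θ = 2880/(11.1−1) ≈ 285.

k ≈ 11.1, θ ≈ 285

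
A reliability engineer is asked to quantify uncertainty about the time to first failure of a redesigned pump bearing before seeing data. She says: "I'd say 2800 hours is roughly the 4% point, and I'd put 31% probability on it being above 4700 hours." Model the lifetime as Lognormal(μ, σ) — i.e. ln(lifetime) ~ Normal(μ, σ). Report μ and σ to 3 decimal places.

If T ~ Lognormal(μ,σ) then ln T ~ Normal(μ,σ), so the p-quantile of ln T is μ + z_p·σ.
ln(2800) = 7.937 and ln(4700) = 8.455; z_{0.04} = -1.751, z_{0.69} = 0.4959.
σ = (8.455 − 7.937)/(0.4959 − (-1.751)) = 0.231.
μ = 7.937 − (-1.751)·0.231 = 8.341.

μ ≈ 8.341, σ ≈ 0.231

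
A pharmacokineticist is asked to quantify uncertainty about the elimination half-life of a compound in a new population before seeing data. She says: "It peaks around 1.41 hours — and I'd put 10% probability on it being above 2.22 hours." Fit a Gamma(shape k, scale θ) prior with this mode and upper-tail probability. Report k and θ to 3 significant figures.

k ≈ 10.1, θ ≈ 0.155

Gamma(k,θ) with k>1 has mode (k−1)θ, so θ = 1.41/(k−1).
Need P(X < 2.22) = 0.9 with θ tied to k this way. Start at k = 2, θ = 1.41: P(X<2.22) ≈ 0.467.
Too low — raise k to concentrate. Iterating converges to k ≈ 10.1.
Then θ = 1.41/(10.1−1) ≈ 0.155.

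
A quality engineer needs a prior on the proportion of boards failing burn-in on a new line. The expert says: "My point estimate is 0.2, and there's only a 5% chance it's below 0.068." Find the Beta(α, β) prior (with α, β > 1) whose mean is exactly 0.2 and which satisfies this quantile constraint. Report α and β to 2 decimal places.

With mean 0.2 fixed, write α = 0.2s, β = 0.8s where s = α+β.
Need P(θ < 0.068) = 0.05 under Beta(0.2s, 0.8s). Normal approximation: (q−m)/√(m(1−m)/s) ≈ z_{0.05} = -1.64, so s ≈ 0.2·0.8·(-1.64)²/(0.068−0.2)² = 24.8.
At s = 24.8: P(θ<0.068) ≈ 0.021. Adjusting to match 0.05 gives s ≈ 17.23.
So α = 0.2·17.23 ≈ 3.45, β = 0.8·17.23 ≈ 13.79.

α ≈ 3.45, β ≈ 13.79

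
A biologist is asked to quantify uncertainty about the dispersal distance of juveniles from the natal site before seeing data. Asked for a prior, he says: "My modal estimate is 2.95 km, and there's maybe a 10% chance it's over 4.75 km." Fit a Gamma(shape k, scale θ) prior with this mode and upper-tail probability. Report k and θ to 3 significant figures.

Gamma(k,θ) with k>1 has mode (k−1)θ, so θ = 2.95/(k−1).
Need P(X < 4.75) = 0.9 with θ tied to k this way. Start at k = 2, θ = 2.95: P(X<4.75) ≈ 0.478.
Too low — raise k to concentrate. Iterating converges to k ≈ 9.29.
Then θ = 2.95/(9.29−1) ≈ 0.356.

k ≈ 9.29, θ ≈ 0.356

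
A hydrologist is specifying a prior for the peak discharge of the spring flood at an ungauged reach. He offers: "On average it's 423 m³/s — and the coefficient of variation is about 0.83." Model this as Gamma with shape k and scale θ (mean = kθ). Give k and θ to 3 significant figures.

k ≈ 1.45, θ ≈ 291

For Gamma(k, scale θ): mean = kθ, variance = kθ², so CV = 1/√k.
CV = 0.83, hence k = 1/CV² = 1.45.
Then θ = mean/k = 423/1.45 = 291.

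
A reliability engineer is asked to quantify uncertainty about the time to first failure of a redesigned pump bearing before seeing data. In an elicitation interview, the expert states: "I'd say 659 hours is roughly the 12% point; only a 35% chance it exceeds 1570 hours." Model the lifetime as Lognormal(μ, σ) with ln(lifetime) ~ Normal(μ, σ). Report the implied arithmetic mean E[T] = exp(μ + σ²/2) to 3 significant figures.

If T ~ Lognormal(μ,σ) then ln T ~ Normal(μ,σ), so the p-quantile of ln T is μ + z_p·σ.
ln(659) = 6.491 and ln(1570) = 7.359; z_{0.12} = -1.175, z_{0.65} = 0.3853.
σ = (7.359 − 6.491)/(0.3853 − (-1.175)) = 0.556.
μ = 6.491 − (-1.175)·0.556 = 7.144.
E[T] = exp(μ + σ²/2) = exp(7.144 + 0.1548) = 1480 hours.

E[T] ≈ 1480 hours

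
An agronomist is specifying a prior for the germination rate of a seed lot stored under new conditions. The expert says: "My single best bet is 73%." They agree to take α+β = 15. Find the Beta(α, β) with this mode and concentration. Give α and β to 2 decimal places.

α = 10.49, β = 4.51

For α,β > 1 the Beta mode is (α−1)/(α+β−2). With α+β = 15, the mode is (α−1)/13.
Set (α−1)/13 = 0.73 → α = 1 + 0.73·13 = 10.49.
β = 15 − α = 4.51.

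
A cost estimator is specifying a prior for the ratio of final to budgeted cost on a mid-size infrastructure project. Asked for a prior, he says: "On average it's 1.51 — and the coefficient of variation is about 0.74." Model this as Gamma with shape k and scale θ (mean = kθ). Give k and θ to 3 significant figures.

For Gamma(k, scale θ): mean = kθ, variance = kθ², so CV = 1/√k.
CV = 0.74, hence k = 1/CV² = 1.83.
Then θ = mean/k = 1.51/1.83 = 0.827.

k ≈ 1.83, θ ≈ 0.827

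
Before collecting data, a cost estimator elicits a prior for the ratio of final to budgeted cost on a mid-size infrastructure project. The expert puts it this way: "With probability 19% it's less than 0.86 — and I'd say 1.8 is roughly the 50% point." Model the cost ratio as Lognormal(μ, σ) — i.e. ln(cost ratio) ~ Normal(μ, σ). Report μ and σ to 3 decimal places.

μ ≈ 0.588, σ ≈ 0.841

If T ~ Lognormal(μ,σ) then ln T ~ Normal(μ,σ), so the p-quantile of ln T is μ + z_p·σ.
ln(0.86) = -0.1508 and ln(1.8) = 0.5878; z_{0.19} = -0.8779, z_{0.5} = 0.
σ = (0.5878 − -0.1508)/(0 − (-0.8779)) = 0.841.
μ = -0.1508 − (-0.8779)·0.841 = 0.588.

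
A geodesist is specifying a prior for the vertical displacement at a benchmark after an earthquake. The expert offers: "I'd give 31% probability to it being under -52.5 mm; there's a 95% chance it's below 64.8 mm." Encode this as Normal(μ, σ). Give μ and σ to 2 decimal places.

The p-quantile of Normal(μ,σ) is μ + z_p·σ, with z_{0.31} = -0.4959 and z_{0.95} = 1.645.
Eliminate σ: μ = (z₂·x₁ − z₁·x₂)/(z₂ − z₁) = (1.645·-52.5 − (-0.4959)·64.8)/2.141 = -25.33.
Then σ = (x₂ − x₁)/(z₂ − z₁) = (64.8 − -52.5)/2.141 = 54.80.

μ = -25.33, σ = 54.80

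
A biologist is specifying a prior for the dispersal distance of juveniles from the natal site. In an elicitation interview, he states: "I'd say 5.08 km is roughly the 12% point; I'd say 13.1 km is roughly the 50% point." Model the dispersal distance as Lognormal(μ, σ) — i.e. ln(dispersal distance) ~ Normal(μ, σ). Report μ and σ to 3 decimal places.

If T ~ Lognormal(μ,σ) then ln T ~ Normal(μ,σ), so the p-quantile of ln T is μ + z_p·σ.
ln(5.08) = 1.625 and ln(13.1) = 2.573; z_{0.12} = -1.175, z_{0.5} = 0.
σ = (2.573 − 1.625)/(0 − (-1.175)) = 0.806.
μ = 1.625 − (-1.175)·0.806 = 2.573.

μ ≈ 2.573, σ ≈ 0.806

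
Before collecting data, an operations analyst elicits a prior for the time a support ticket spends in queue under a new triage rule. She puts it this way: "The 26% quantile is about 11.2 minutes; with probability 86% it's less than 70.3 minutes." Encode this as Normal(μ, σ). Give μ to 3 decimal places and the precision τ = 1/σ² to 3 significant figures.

For Normal(μ,σ), the p-quantile is μ + z_p·σ. Here z_{0.26} = -0.6433, z_{0.86} = 1.08.
So 11.2 = μ − 0.6433σ and 70.3 = μ + 1.08σ.
Subtracting: σ = (70.3 − 11.2)/(1.08 − (-0.6433)) = 34.287.
Then μ = 11.2 − (-0.6433)·34.287 = 33.259.
Precision τ = 1/σ² = 1/34.29² = 0.000851.

μ = 33.259, τ = 0.000851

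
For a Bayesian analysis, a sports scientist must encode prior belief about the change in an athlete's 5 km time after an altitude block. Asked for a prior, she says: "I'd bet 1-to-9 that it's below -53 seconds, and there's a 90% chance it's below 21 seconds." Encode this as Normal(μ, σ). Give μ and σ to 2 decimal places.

μ = -16.00, σ = 28.87

For Normal(μ,σ), the p-quantile is μ + z_p·σ. Here z_{0.1} = -1.282, z_{0.9} = 1.282.
So -53 = μ − 1.282σ and 21 = μ + 1.282σ.
Subtracting: σ = (21 − -53)/(1.282 − (-1.282)) = 28.87.
Then μ = -53 − (-1.282)·28.87 = -16.00.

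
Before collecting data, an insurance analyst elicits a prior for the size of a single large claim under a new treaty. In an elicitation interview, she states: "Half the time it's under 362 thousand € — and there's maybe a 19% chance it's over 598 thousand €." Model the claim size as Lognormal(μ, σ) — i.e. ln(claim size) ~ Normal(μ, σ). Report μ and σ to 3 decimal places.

If T ~ Lognormal(μ,σ) then ln T ~ Normal(μ,σ), so the p-quantile of ln T is μ + z_p·σ.
ln(362) = 5.892 and ln(598) = 6.394; z_{0.5} = 0, z_{0.81} = 0.8779.
σ = (6.394 − 5.892)/(0.8779 − (0)) = 0.572.
μ = 5.892 − (0)·0.572 = 5.892.

μ ≈ 5.892, σ ≈ 0.572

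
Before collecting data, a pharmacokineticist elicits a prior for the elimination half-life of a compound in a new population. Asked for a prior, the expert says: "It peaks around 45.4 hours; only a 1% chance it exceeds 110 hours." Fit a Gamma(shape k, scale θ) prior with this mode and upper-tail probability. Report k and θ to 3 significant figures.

k ≈ 7.03, θ ≈ 7.52

Gamma(k,θ) with k>1 has mode (k−1)θ, so θ = 45.4/(k−1).
Need P(X < 110) = 0.99 with θ tied to k this way. Start at k = 2, θ = 45.4: P(X<110) ≈ 0.697.
Too low — raise k to concentrate. Iterating converges to k ≈ 7.03.
Then θ = 45.4/(7.03−1) ≈ 7.52.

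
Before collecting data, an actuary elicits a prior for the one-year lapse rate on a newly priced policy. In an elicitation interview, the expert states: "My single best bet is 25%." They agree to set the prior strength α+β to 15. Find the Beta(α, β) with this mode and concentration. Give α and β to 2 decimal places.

For α,β > 1 the Beta mode is (α−1)/(α+β−2). With α+β = 15, the mode is (α−1)/13.
Set (α−1)/13 = 0.25 → α = 1 + 0.25·13 = 4.25.
β = 15 − α = 10.75.

α = 4.25, β = 10.75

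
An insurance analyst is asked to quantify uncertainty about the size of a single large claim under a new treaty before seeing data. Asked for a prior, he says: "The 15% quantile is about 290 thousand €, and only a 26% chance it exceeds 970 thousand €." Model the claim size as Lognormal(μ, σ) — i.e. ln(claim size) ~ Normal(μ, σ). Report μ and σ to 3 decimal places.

If T ~ Lognormal(μ,σ) then ln T ~ Normal(μ,σ), so the p-quantile of ln T is μ + z_p·σ.
ln(290) = 5.67 and ln(970) = 6.877; z_{0.15} = -1.036, z_{0.74} = 0.6433.
σ = (6.877 − 5.67)/(0.6433 − (-1.036)) = 0.719.
μ = 5.67 − (-1.036)·0.719 = 6.415.

μ ≈ 6.415, σ ≈ 0.719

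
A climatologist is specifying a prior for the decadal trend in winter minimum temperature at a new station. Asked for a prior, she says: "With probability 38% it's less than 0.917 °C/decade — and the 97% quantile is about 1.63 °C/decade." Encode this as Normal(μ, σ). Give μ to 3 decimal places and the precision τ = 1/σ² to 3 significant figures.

μ = 1.017, τ = 9.4

The p-quantile of Normal(μ,σ) is μ + z_p·σ, with z_{0.38} = -0.3055 and z_{0.97} = 1.881.
Eliminate σ: μ = (z₂·x₁ − z₁·x₂)/(z₂ − z₁) = (1.881·0.917 − (-0.3055)·1.63)/2.186 = 1.017.
Then σ = (x₂ − x₁)/(z₂ − z₁) = (1.63 − 0.917)/2.186 = 0.326.
Precision τ = 1/σ² = 1/0.3261² = 9.4.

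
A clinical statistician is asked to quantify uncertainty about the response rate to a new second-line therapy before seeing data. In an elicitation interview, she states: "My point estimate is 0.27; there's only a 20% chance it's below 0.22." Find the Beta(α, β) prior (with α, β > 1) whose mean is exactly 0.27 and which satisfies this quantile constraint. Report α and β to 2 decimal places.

With mean 0.27 fixed, write α = 0.27s, β = 0.73s where s = α+β.
Need P(θ < 0.22) = 0.2 under Beta(0.27s, 0.73s). Normal approximation: (q−m)/√(m(1−m)/s) ≈ z_{0.2} = -0.842, so s ≈ 0.27·0.73·(-0.842)²/(0.22−0.27)² = 55.8.
At s = 55.8: P(θ<0.22) ≈ 0.203. Adjusting to match 0.2 gives s ≈ 57.34.
So α = 0.27·57.34 ≈ 15.48, β = 0.73·57.34 ≈ 41.86.

α ≈ 15.48, β ≈ 41.86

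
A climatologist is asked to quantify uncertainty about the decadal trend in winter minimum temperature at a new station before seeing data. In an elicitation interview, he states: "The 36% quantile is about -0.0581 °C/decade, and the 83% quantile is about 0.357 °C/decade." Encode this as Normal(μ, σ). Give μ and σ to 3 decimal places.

For Normal(μ,σ), the p-quantile is μ + z_p·σ. Here z_{0.36} = -0.3585, z_{0.83} = 0.9542.
So -0.0581 = μ − 0.3585σ and 0.357 = μ + 0.9542σ.
Subtracting: σ = (0.357 − -0.0581)/(0.9542 − (-0.3585)) = 0.316.
Then μ = -0.0581 − (-0.3585)·0.316 = 0.055.

μ = 0.055, σ = 0.316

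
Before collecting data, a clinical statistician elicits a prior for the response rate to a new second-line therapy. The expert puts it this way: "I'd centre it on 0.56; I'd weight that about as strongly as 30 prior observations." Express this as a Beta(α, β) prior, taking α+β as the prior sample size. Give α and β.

α = 16.8, β = 13.2

Under the effective-sample-size interpretation, Beta(α, β) has prior mean α/(α+β) and prior sample size α+β.
So α+β = 30 and α/(α+β) = 0.56, giving α = 0.56·30 = 16.8 and β = 30 − 16.8 = 13.2.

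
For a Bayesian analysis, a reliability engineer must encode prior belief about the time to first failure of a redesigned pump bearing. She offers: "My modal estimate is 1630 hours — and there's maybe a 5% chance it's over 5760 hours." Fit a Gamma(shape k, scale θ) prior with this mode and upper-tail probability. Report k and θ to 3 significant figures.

k ≈ 2.62, θ ≈ 1010

Gamma(k,θ) with k>1 has mode (k−1)θ, so θ = 1630/(k−1).
Need P(X < 5760) = 0.95 with θ tied to k this way. Start at k = 2, θ = 1630: P(X<5760) ≈ 0.868.
Too low — raise k to concentrate. Iterating converges to k ≈ 2.62.
Then θ = 1630/(2.62−1) ≈ 1010.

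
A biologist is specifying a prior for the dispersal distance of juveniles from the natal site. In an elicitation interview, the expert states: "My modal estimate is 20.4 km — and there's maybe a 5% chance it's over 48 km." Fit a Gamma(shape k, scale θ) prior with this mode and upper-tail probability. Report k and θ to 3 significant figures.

Gamma(k,θ) with k>1 has mode (k−1)θ, so θ = 20.4/(k−1).
Need P(X < 48) = 0.95 with θ tied to k this way. Start at k = 2, θ = 20.4: P(X<48) ≈ 0.681.
Too low — raise k to concentrate. Iterating converges to k ≈ 4.73.
Then θ = 20.4/(4.73−1) ≈ 5.46.

k ≈ 4.73, θ ≈ 5.46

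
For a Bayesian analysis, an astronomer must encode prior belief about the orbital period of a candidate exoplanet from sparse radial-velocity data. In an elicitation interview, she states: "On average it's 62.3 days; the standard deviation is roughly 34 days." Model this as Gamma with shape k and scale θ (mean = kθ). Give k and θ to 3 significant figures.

For Gamma(k, scale θ): mean = kθ, variance = kθ², so CV = 1/√k.
CV = SD/mean = 34/62.3 = 0.5457, hence k = 1/CV² = 3.36.
Then θ = mean/k = 62.3/3.36 = 18.6.

k ≈ 3.36, θ ≈ 18.6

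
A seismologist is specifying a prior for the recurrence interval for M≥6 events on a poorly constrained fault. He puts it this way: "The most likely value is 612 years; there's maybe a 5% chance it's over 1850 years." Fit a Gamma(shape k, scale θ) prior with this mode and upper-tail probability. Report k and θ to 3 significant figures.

Gamma(k,θ) with k>1 has mode (k−1)θ, so θ = 612/(k−1).
Need P(X < 1850) = 0.95 with θ tied to k this way. Start at k = 2, θ = 612: P(X<1850) ≈ 0.804.
Too low — raise k to concentrate. Iterating converges to k ≈ 3.16.
Then θ = 612/(3.16−1) ≈ 283.

k ≈ 3.16, θ ≈ 283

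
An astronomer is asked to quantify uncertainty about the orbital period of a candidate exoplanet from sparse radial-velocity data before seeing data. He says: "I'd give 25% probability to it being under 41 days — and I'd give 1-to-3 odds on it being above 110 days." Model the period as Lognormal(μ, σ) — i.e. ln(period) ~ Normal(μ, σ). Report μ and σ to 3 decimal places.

μ ≈ 4.207, σ ≈ 0.732

If T ~ Lognormal(μ,σ) then ln T ~ Normal(μ,σ), so the p-quantile of ln T is μ + z_p·σ.
ln(41) = 3.714 and ln(110) = 4.7; z_{0.25} = -0.6745, z_{0.75} = 0.6745.
σ = (4.7 − 3.714)/(0.6745 − (-0.6745)) = 0.732.
μ = 3.714 − (-0.6745)·0.732 = 4.207.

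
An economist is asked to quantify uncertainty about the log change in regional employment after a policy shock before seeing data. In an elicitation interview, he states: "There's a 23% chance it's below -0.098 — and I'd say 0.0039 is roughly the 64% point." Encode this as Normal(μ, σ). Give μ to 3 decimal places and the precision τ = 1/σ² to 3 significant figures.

For Normal(μ,σ), the p-quantile is μ + z_p·σ. Here z_{0.23} = -0.7388, z_{0.64} = 0.3585.
So -0.098 = μ − 0.7388σ and 0.0039 = μ + 0.3585σ.
Subtracting: σ = (0.0039 − -0.098)/(0.3585 − (-0.7388)) = 0.093.
Then μ = -0.098 − (-0.7388)·0.093 = -0.029.
Precision τ = 1/σ² = 1/0.09286² = 116.

μ = -0.029, τ = 116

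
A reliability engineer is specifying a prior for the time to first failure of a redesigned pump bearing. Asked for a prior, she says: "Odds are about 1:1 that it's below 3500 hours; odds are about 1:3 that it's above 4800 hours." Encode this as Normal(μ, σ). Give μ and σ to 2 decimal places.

The p-quantile of Normal(μ,σ) is μ + z_p·σ, with z_{0.5} = 0 and z_{0.75} = 0.6745.
Eliminate σ: μ = (z₂·x₁ − z₁·x₂)/(z₂ − z₁) = (0.6745·3500 − (0)·4800)/0.6745 = 3500.00.
Then σ = (x₂ − x₁)/(z₂ − z₁) = (4800 − 3500)/0.6745 = 1927.38.

μ = 3500.00, σ = 1927.38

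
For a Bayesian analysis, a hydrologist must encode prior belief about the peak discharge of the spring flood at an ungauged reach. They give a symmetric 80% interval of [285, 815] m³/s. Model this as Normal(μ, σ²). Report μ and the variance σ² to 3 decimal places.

A symmetric 80% interval runs μ ± z·σ with z = 1.282.
Half-width = 265, so σ = 265/1.282 = 206.7806 and σ² = 42758.216.
μ is the interval midpoint, 550.000.

μ = 550.000, σ² = 42758.216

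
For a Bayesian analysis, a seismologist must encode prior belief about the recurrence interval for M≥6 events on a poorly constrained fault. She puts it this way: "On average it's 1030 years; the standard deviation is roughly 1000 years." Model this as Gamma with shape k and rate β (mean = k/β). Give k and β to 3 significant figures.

k ≈ 1.06, β ≈ 0.00103

For Gamma(k, rate β): mean = k/β, variance = k/β², so CV = 1/√k.
CV = SD/mean = 1000/1030 = 0.9709, hence k = 1/CV² = 1.06.
Then β = k/mean = 1.06/1030 = 0.00103.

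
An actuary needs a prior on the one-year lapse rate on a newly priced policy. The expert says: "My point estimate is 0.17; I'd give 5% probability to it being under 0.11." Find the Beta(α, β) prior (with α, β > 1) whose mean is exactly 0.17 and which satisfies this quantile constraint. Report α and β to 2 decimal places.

α ≈ 15.51, β ≈ 75.71

With mean 0.17 fixed, write α = 0.17s, β = 0.83s where s = α+β.
Need P(θ < 0.11) = 0.05 under Beta(0.17s, 0.83s). Normal approximation: (q−m)/√(m(1−m)/s) ≈ z_{0.05} = -1.64, so s ≈ 0.17·0.83·(-1.64)²/(0.11−0.17)² = 106.0.
At s = 106.0: P(θ<0.11) ≈ 0.037. Adjusting to match 0.05 gives s ≈ 91.22.
So α = 0.17·91.22 ≈ 15.51, β = 0.83·91.22 ≈ 75.71.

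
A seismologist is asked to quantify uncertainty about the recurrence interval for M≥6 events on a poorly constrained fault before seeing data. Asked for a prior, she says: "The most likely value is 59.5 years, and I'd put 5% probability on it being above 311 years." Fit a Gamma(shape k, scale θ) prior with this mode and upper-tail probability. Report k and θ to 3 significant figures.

Gamma(k,θ) with k>1 has mode (k−1)θ, so θ = 59.5/(k−1).
Need P(X < 311) = 0.95 with θ tied to k this way. Start at k = 2, θ = 59.5: P(X<311) ≈ 0.967.
Too high — lower k to spread out. Iterating converges to k ≈ 1.87.
Then θ = 59.5/(1.87−1) ≈ 68.7.

k ≈ 1.87, θ ≈ 68.7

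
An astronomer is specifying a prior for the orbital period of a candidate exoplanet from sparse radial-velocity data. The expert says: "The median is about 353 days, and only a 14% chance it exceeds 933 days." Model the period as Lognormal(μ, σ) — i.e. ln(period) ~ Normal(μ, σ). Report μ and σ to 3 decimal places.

μ ≈ 5.866, σ ≈ 0.900

If T ~ Lognormal(μ,σ) then ln T ~ Normal(μ,σ), so the p-quantile of ln T is μ + z_p·σ.
ln(353) = 5.866 and ln(933) = 6.838; z_{0.5} = 0, z_{0.86} = 1.08.
σ = (6.838 − 5.866)/(1.08 − (0)) = 0.900.
μ = 5.866 − (0)·0.900 = 5.866.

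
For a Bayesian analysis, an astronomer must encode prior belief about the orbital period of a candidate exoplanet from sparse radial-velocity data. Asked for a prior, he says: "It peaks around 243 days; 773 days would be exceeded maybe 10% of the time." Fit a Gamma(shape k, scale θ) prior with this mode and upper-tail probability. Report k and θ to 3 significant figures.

Gamma(k,θ) with k>1 has mode (k−1)θ, so θ = 243/(k−1).
Need P(X < 773) = 0.9 with θ tied to k this way. Start at k = 2, θ = 243: P(X<773) ≈ 0.826.
Too low — raise k to concentrate. Iterating converges to k ≈ 2.41.
Then θ = 243/(2.41−1) ≈ 172.

k ≈ 2.41, θ ≈ 172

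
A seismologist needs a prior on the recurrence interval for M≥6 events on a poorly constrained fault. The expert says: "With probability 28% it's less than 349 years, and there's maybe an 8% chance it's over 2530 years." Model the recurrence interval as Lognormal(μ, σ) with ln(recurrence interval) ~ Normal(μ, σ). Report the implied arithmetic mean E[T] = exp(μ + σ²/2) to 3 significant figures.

If T ~ Lognormal(μ,σ) then ln T ~ Normal(μ,σ), so the p-quantile of ln T is μ + z_p·σ.
ln(349) = 5.855 and ln(2530) = 7.836; z_{0.28} = -0.5828, z_{0.92} = 1.405.
σ = (7.836 − 5.855)/(1.405 − (-0.5828)) = 0.996.
μ = 5.855 − (-0.5828)·0.996 = 6.436.
E[T] = exp(μ + σ²/2) = exp(6.436 + 0.4965) = 1020 years.

E[T] ≈ 1020 years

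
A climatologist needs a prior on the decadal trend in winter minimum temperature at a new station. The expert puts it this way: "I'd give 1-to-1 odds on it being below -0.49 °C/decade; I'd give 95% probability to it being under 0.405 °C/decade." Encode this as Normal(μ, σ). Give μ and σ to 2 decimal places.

For Normal(μ,σ), the p-quantile is μ + z_p·σ. Here z_{0.5} = 0, z_{0.95} = 1.645.
So -0.49 = μ + 0σ and 0.405 = μ + 1.645σ.
Subtracting: σ = (0.405 − -0.49)/(1.645 − (0)) = 0.54.
Then μ = -0.49 − (0)·0.54 = -0.49.

μ = -0.49, σ = 0.54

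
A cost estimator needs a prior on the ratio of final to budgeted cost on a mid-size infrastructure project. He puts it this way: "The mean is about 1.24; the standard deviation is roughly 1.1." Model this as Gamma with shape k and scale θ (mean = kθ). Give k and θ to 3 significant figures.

For Gamma(k, scale θ): mean = kθ, variance = kθ², so CV = 1/√k.
CV = SD/mean = 1.1/1.24 = 0.8871, hence k = 1/CV² = 1.27.
Then θ = mean/k = 1.24/1.27 = 0.976.

k ≈ 1.27, θ ≈ 0.976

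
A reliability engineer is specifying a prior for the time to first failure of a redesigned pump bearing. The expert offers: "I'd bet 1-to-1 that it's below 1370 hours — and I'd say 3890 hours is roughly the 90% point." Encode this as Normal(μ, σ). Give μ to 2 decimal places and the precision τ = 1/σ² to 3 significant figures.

The p-quantile of Normal(μ,σ) is μ + z_p·σ, with z_{0.5} = 0 and z_{0.9} = 1.282.
Eliminate σ: μ = (z₂·x₁ − z₁·x₂)/(z₂ − z₁) = (1.282·1370 − (0)·3890)/1.282 = 1370.00.
Then σ = (x₂ − x₁)/(z₂ − z₁) = (3890 − 1370)/1.282 = 1966.37.
Precision τ = 1/σ² = 1/1966² = 2.59e-07.

μ = 1370.00, τ = 2.59e-07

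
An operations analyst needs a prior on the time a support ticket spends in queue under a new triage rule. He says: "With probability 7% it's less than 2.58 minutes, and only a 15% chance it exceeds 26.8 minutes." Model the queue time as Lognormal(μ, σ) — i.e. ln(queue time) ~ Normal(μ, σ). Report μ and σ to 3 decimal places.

μ ≈ 2.323, σ ≈ 0.932

If T ~ Lognormal(μ,σ) then ln T ~ Normal(μ,σ), so the p-quantile of ln T is μ + z_p·σ.
ln(2.58) = 0.9478 and ln(26.8) = 3.288; z_{0.07} = -1.476, z_{0.85} = 1.036.
σ = (3.288 − 0.9478)/(1.036 − (-1.476)) = 0.932.
μ = 0.9478 − (-1.476)·0.932 = 2.323.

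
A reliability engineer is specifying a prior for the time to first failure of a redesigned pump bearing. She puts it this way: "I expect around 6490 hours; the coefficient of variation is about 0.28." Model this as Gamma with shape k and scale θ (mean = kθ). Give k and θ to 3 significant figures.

For Gamma(k, scale θ): mean = kθ, variance = kθ², so CV = 1/√k.
CV = 0.28, hence k = 1/CV² = 12.8.
Then θ = mean/k = 6490/12.8 = 509.

k ≈ 12.8, θ ≈ 509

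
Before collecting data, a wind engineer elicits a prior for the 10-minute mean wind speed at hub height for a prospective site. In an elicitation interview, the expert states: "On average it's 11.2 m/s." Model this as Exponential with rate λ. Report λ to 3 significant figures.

λ ≈ 0.0893

Exponential mean = 1/λ, so λ = 1/11.2 = 0.0893.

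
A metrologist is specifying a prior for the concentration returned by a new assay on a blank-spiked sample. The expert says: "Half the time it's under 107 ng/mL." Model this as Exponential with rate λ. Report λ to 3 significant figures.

λ ≈ 0.00648

Exponential median = ln 2 / λ, so λ = ln 2 / 107.0 = 0.00648.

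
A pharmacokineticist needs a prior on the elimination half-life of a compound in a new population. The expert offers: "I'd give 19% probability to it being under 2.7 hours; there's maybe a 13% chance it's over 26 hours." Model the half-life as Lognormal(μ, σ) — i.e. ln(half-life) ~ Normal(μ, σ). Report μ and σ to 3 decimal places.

If T ~ Lognormal(μ,σ) then ln T ~ Normal(μ,σ), so the p-quantile of ln T is μ + z_p·σ.
ln(2.7) = 0.9933 and ln(26) = 3.258; z_{0.19} = -0.8779, z_{0.87} = 1.126.
σ = (3.258 − 0.9933)/(1.126 − (-0.8779)) = 1.130.
μ = 0.9933 − (-0.8779)·1.130 = 1.985.

μ ≈ 1.985, σ ≈ 1.130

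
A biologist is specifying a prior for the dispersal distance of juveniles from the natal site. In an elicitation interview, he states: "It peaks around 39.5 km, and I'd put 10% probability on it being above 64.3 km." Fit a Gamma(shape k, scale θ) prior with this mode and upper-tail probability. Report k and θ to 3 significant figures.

Gamma(k,θ) with k>1 has mode (k−1)θ, so θ = 39.5/(k−1).
Need P(X < 64.3) = 0.9 with θ tied to k this way. Start at k = 2, θ = 39.5: P(X<64.3) ≈ 0.484.
Too low — raise k to concentrate. Iterating converges to k ≈ 8.93.
Then θ = 39.5/(8.93−1) ≈ 4.98.

k ≈ 8.93, θ ≈ 4.98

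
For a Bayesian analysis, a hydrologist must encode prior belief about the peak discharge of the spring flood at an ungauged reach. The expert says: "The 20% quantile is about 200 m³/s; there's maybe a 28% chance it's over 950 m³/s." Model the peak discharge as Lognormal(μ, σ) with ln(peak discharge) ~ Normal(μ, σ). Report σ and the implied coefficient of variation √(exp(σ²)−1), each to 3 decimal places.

σ ≈ 1.094, CV ≈ 1.519

If T ~ Lognormal(μ,σ) then ln T ~ Normal(μ,σ), so the p-quantile of ln T is μ + z_p·σ.
ln(200) = 5.298 and ln(950) = 6.856; z_{0.2} = -0.8416, z_{0.72} = 0.5828.
σ = (6.856 − 5.298)/(0.5828 − (-0.8416)) = 1.094.
μ = 5.298 − (-0.8416)·1.094 = 6.219.
CV = √(exp(σ²)−1) = √(exp(1.1965)−1) = 1.519.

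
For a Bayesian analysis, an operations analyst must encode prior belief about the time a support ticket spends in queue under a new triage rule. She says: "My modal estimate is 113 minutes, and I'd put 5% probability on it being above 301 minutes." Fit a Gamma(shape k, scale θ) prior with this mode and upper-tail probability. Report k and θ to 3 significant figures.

Gamma(k,θ) with k>1 has mode (k−1)θ, so θ = 113/(k−1).
Need P(X < 301) = 0.95 with θ tied to k this way. Start at k = 2, θ = 113: P(X<301) ≈ 0.745.
Too low — raise k to concentrate. Iterating converges to k ≈ 3.81.
Then θ = 113/(3.81−1) ≈ 40.3.

k ≈ 3.81, θ ≈ 40.3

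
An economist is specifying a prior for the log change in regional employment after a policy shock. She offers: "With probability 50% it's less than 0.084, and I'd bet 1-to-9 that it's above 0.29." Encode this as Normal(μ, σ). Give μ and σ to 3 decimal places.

The p-quantile of Normal(μ,σ) is μ + z_p·σ, with z_{0.5} = 0 and z_{0.9} = 1.282.
Eliminate σ: μ = (z₂·x₁ − z₁·x₂)/(z₂ − z₁) = (1.282·0.084 − (0)·0.29)/1.282 = 0.084.
Then σ = (x₂ − x₁)/(z₂ − z₁) = (0.29 − 0.084)/1.282 = 0.161.

μ = 0.084, σ = 0.161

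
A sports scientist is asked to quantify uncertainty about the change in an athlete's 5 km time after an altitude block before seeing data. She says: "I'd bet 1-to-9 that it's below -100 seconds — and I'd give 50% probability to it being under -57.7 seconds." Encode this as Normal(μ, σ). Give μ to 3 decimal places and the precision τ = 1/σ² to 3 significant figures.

The p-quantile of Normal(μ,σ) is μ + z_p·σ, with z_{0.1} = -1.282 and z_{0.5} = 0.
Eliminate σ: μ = (z₂·x₁ − z₁·x₂)/(z₂ − z₁) = (0·-100 − (-1.282)·-57.7)/1.282 = -57.700.
Then σ = (x₂ − x₁)/(z₂ − z₁) = (-57.7 − -100)/1.282 = 33.007.
Precision τ = 1/σ² = 1/33.01² = 0.000918.

μ = -57.700, τ = 0.000918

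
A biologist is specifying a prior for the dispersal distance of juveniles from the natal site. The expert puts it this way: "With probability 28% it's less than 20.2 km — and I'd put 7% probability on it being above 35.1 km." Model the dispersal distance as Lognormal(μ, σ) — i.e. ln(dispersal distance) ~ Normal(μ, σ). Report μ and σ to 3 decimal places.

μ ≈ 3.162, σ ≈ 0.268

If T ~ Lognormal(μ,σ) then ln T ~ Normal(μ,σ), so the p-quantile of ln T is μ + z_p·σ.
ln(20.2) = 3.006 and ln(35.1) = 3.558; z_{0.28} = -0.5828, z_{0.93} = 1.476.
σ = (3.558 − 3.006)/(1.476 − (-0.5828)) = 0.268.
μ = 3.006 − (-0.5828)·0.268 = 3.162.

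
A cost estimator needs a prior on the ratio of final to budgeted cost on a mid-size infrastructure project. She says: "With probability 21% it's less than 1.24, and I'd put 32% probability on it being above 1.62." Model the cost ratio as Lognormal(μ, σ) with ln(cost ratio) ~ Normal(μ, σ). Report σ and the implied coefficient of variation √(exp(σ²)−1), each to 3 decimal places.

If T ~ Lognormal(μ,σ) then ln T ~ Normal(μ,σ), so the p-quantile of ln T is μ + z_p·σ.
ln(1.24) = 0.2151 and ln(1.62) = 0.4824; z_{0.21} = -0.8064, z_{0.68} = 0.4677.
σ = (0.4824 − 0.2151)/(0.4677 − (-0.8064)) = 0.210.
μ = 0.2151 − (-0.8064)·0.210 = 0.384.
CV = √(exp(σ²)−1) = √(exp(0.0440)−1) = 0.212.

σ ≈ 0.210, CV ≈ 0.212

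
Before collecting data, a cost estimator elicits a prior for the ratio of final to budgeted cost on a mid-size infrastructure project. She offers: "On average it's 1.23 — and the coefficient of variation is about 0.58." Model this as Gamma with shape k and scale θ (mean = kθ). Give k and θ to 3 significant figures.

k ≈ 2.97, θ ≈ 0.414

For Gamma(k, scale θ): mean = kθ, variance = kθ², so CV = 1/√k.
CV = 0.58, hence k = 1/CV² = 2.97.
Then θ = mean/k = 1.23/2.97 = 0.414.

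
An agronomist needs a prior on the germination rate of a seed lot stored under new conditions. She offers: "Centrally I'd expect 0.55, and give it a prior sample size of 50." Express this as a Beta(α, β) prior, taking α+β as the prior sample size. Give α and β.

Under the effective-sample-size interpretation, Beta(α, β) has prior mean α/(α+β) and prior sample size α+β.
So α+β = 50 and α/(α+β) = 0.55, giving α = 0.55·50 = 27.5 and β = 50 − 27.5 = 22.5.

α = 27.5, β = 22.5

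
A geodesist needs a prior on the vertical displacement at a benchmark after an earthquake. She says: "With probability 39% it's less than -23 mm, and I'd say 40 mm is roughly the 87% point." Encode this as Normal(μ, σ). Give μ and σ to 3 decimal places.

For Normal(μ,σ), the p-quantile is μ + z_p·σ. Here z_{0.39} = -0.2793, z_{0.87} = 1.126.
So -23 = μ − 0.2793σ and 40 = μ + 1.126σ.
Subtracting: σ = (40 − -23)/(1.126 − (-0.2793)) = 44.817.
Then μ = -23 − (-0.2793)·44.817 = -10.482.

μ = -10.482, σ = 44.817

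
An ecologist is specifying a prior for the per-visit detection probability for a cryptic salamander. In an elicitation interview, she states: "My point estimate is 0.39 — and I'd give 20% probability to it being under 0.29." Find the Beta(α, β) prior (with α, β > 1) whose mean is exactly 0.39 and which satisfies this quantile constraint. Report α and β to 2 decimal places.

With mean 0.39 fixed, write α = 0.39s, β = 0.61s where s = α+β.
Need P(θ < 0.29) = 0.2 under Beta(0.39s, 0.61s). Normal approximation: (q−m)/√(m(1−m)/s) ≈ z_{0.2} = -0.842, so s ≈ 0.39·0.61·(-0.842)²/(0.29−0.39)² = 16.9.
At s = 16.9: P(θ<0.29) ≈ 0.203. Adjusting to match 0.2 gives s ≈ 17.30.
So α = 0.39·17.30 ≈ 6.75, β = 0.61·17.30 ≈ 10.55.

α ≈ 6.75, β ≈ 10.55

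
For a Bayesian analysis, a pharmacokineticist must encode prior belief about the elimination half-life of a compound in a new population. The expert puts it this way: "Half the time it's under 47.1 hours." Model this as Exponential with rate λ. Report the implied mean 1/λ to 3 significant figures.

Exponential median = ln 2 / λ, so λ = ln 2 / 47.1 = 0.0147.
Mean = 1/λ = 68 hours.

mean ≈ 68 hours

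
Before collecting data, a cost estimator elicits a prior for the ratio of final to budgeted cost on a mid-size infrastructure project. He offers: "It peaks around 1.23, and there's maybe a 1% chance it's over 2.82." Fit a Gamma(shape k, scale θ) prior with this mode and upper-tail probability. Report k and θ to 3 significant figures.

Gamma(k,θ) with k>1 has mode (k−1)θ, so θ = 1.23/(k−1).
Need P(X < 2.82) = 0.99 with θ tied to k this way. Start at k = 2, θ = 1.23: P(X<2.82) ≈ 0.667.
Too low — raise k to concentrate. Iterating converges to k ≈ 7.94.
Then θ = 1.23/(7.94−1) ≈ 0.177.

k ≈ 7.94, θ ≈ 0.177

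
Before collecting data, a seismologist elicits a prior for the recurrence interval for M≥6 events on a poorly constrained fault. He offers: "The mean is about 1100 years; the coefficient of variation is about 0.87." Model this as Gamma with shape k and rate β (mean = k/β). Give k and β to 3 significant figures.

k ≈ 1.32, β ≈ 0.0012

For Gamma(k, rate β): mean = k/β, variance = k/β², so CV = 1/√k.
CV = 0.87, hence k = 1/CV² = 1.32.
Then β = k/mean = 1.32/1100 = 0.0012.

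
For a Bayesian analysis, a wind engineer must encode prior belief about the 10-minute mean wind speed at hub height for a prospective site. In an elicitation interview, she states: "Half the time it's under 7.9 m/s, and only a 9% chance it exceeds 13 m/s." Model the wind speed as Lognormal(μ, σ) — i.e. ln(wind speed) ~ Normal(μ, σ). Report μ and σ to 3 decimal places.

μ ≈ 2.067, σ ≈ 0.371

If T ~ Lognormal(μ,σ) then ln T ~ Normal(μ,σ), so the p-quantile of ln T is μ + z_p·σ.
ln(7.9) = 2.067 and ln(13) = 2.565; z_{0.5} = 0, z_{0.91} = 1.341.
σ = (2.565 − 2.067)/(1.341 − (0)) = 0.371.
μ = 2.067 − (0)·0.371 = 2.067.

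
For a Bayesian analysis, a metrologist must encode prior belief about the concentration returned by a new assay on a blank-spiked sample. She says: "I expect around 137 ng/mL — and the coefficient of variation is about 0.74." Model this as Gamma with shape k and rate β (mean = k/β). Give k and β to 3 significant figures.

k ≈ 1.83, β ≈ 0.0133

For Gamma(k, rate β): mean = k/β, variance = k/β², so CV = 1/√k.
CV = 0.74, hence k = 1/CV² = 1.83.
Then β = k/mean = 1.83/137 = 0.0133.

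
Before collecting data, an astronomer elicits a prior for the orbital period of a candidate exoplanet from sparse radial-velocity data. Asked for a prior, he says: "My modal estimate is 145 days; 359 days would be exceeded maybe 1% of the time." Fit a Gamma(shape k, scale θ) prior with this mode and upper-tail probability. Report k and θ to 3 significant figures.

Gamma(k,θ) with k>1 has mode (k−1)θ, so θ = 145/(k−1).
Need P(X < 359) = 0.99 with θ tied to k this way. Start at k = 2, θ = 145: P(X<359) ≈ 0.708.
Too low — raise k to concentrate. Iterating converges to k ≈ 6.72.
Then θ = 145/(6.72−1) ≈ 25.3.

k ≈ 6.72, θ ≈ 25.3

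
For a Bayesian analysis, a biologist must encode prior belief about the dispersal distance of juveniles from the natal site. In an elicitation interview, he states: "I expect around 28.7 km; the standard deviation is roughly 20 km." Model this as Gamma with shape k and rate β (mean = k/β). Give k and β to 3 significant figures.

For Gamma(k, rate β): mean = k/β, variance = k/β², so CV = 1/√k.
CV = SD/mean = 20/28.7 = 0.6969, hence k = 1/CV² = 2.06.
Then β = k/mean = 2.06/28.7 = 0.0717.

k ≈ 2.06, β ≈ 0.0717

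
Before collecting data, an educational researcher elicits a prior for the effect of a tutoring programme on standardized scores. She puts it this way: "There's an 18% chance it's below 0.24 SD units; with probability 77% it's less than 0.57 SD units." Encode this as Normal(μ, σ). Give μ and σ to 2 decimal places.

For Normal(μ,σ), the p-quantile is μ + z_p·σ. Here z_{0.18} = -0.9154, z_{0.77} = 0.7388.
So 0.24 = μ − 0.9154σ and 0.57 = μ + 0.7388σ.
Subtracting: σ = (0.57 − 0.24)/(0.7388 − (-0.9154)) = 0.20.
Then μ = 0.24 − (-0.9154)·0.20 = 0.42.

μ = 0.42, σ = 0.20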